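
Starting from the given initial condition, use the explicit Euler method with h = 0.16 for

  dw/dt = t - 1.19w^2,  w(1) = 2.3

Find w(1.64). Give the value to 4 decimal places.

1.1387

Euler: w_{n+1} = w_n + h·f(t_n, w_n).
t=1.000000, w=2.300000: f=-5.295100 → w ← 2.300000 + 0.16·(-5.295100) = 1.452784
t=1.160000, w=1.452784: f=-1.351592 → w ← 1.452784 + 0.16·(-1.351592) = 1.236529
t=1.320000, w=1.236529: f=-0.499516 → w ← 1.236529 + 0.16·(-0.499516) = 1.156607
t=1.480000, w=1.156607: f=-0.111910 → w ← 1.156607 + 0.16·(-0.111910) = 1.138701
w(1.64) ≈ 1.1387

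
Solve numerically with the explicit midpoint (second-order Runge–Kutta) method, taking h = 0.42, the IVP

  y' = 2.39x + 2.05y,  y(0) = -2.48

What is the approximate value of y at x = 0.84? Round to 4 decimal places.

Midpoint: k1 = f(x_n, y_n); k2 = f(x_n + h/2, y_n + (h/2)·k1); y_{n+1} = y_n + h·k2.
x=0.000000, y=-2.480000:
  k1 = f(0.000000, -2.480000) = -5.084000
  k2 = f(0.210000, -3.547640) = -6.770762
  y ← -2.480000 + 0.42·(-6.770762) = -5.323720
x=0.420000, y=-5.323720:
  k1 = f(0.420000, -5.323720) = -9.909826
  k2 = f(0.630000, -7.404784) = -13.674106
  y ← -5.323720 + 0.42·(-13.674106) = -11.066845
y(0.84) ≈ -11.0668

-11.0668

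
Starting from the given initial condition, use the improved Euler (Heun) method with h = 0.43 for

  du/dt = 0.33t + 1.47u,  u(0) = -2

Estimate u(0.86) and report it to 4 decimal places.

-6.5448

Heun: k1 = f(t_n, u_n); k2 = f(t_n + h, u_n + h·k1); u_{n+1} = u_n + (h/2)·(k1 + k2).
t=0.000000, u=-2.000000:
  k1 = f(0.000000, -2.000000) = -2.940000
  k2 = f(0.430000, -3.264200) = -4.656474
  u ← -2.000000 + (0.43/2)·(-2.940000 + (-4.656474)) = -3.633242
t=0.430000, u=-3.633242:
  k1 = f(0.430000, -3.633242) = -5.198966
  k2 = f(0.860000, -5.868797) = -8.343332
  u ← -3.633242 + (0.43/2)·(-5.198966 + (-8.343332)) = -6.544836
u(0.86) ≈ -6.5448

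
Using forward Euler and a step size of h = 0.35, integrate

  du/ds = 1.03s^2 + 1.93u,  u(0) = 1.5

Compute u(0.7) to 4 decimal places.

Euler: u_{n+1} = u_n + h·f(s_n, u_n).
s=0.000000, u=1.500000: f=2.895000 → u ← 1.500000 + 0.35·2.895000 = 2.513250
s=0.350000, u=2.513250: f=4.976748 → u ← 2.513250 + 0.35·4.976748 = 4.255112
u(0.7) ≈ 4.2551

4.2551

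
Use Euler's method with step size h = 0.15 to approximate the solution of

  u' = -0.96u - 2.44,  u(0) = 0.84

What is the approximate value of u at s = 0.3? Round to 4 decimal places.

-0.0638

Euler: u_{n+1} = u_n + h·f(s_n, u_n).
s=0.000000, u=0.840000: f=-3.246400 → u ← 0.840000 + 0.15·(-3.246400) = 0.353040
s=0.150000, u=0.353040: f=-2.778918 → u ← 0.353040 + 0.15·(-2.778918) = -0.063798
u(0.3) ≈ -0.0638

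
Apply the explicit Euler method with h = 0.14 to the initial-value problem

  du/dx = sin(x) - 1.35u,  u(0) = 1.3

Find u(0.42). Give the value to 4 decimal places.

0.7480

Euler: u_{n+1} = u_n + h·f(x_n, u_n).
x=0.000000, u=1.300000: f=-1.755000 → u ← 1.300000 + 0.14·(-1.755000) = 1.054300
x=0.140000, u=1.054300: f=-1.283762 → u ← 1.054300 + 0.14·(-1.283762) = 0.874573
x=0.280000, u=0.874573: f=-0.904318 → u ← 0.874573 + 0.14·(-0.904318) = 0.747969
u(0.42) ≈ 0.7480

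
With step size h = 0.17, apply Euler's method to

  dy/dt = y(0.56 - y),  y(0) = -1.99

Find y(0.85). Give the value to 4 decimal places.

-99.2852

Euler: y_{n+1} = y_n + h·f(t_n, y_n).
t=0.000000, y=-1.990000: f=-5.074500 → y ← -1.990000 + 0.17·(-5.074500) = -2.852665
t=0.170000, y=-2.852665: f=-9.735190 → y ← -2.852665 + 0.17·(-9.735190) = -4.507647
t=0.340000, y=-4.507647: f=-22.843167 → y ← -4.507647 + 0.17·(-22.843167) = -8.390986
t=0.510000, y=-8.390986: f=-75.107592 → y ← -8.390986 + 0.17·(-75.107592) = -21.159276
t=0.680000, y=-21.159276: f=-459.564166 → y ← -21.159276 + 0.17·(-459.564166) = -99.285185
y(0.85) ≈ -99.2852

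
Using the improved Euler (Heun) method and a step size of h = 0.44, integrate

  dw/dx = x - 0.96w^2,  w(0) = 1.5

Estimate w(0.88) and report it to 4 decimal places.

Heun: k1 = f(x_n, w_n); k2 = f(x_n + h, w_n + h·k1); w_{n+1} = w_n + (h/2)·(k1 + k2).
x=0.000000, w=1.500000:
  k1 = f(0.000000, 1.500000) = -2.160000
  k2 = f(0.440000, 0.549600) = 0.150022
  w ← 1.500000 + (0.44/2)·(-2.160000 + 0.150022) = 1.057805
x=0.440000, w=1.057805:
  k1 = f(0.440000, 1.057805) = -0.634193
  k2 = f(0.880000, 0.778760) = 0.297792
  w ← 1.057805 + (0.44/2)·(-0.634193 + 0.297792) = 0.983797
w(0.88) ≈ 0.9838

0.9838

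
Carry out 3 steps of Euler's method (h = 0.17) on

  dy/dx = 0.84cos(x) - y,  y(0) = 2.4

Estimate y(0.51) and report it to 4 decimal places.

Euler: y_{n+1} = y_n + h·f(x_n, y_n).
x=0.000000, y=2.400000: f=-1.560000 → y ← 2.400000 + 0.17·(-1.560000) = 2.134800
x=0.170000, y=2.134800: f=-1.306909 → y ← 2.134800 + 0.17·(-1.306909) = 1.912626
x=0.340000, y=1.912626: f=-1.120712 → y ← 1.912626 + 0.17·(-1.120712) = 1.722105
y(0.51) ≈ 1.7221

1.7221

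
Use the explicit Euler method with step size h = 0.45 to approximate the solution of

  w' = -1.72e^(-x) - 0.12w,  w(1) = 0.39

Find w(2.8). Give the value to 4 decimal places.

Euler: w_{n+1} = w_n + h·f(x_n, w_n).
x=1.000000, w=0.390000: f=-0.679553 → w ← 0.390000 + 0.45·(-0.679553) = 0.084201
x=1.450000, w=0.084201: f=-0.413565 → w ← 0.084201 + 0.45·(-0.413565) = -0.101903
x=1.900000, w=-0.101903: f=-0.245030 → w ← -0.101903 + 0.45·(-0.245030) = -0.212166
x=2.350000, w=-0.212166: f=-0.138575 → w ← -0.212166 + 0.45·(-0.138575) = -0.274525
w(2.8) ≈ -0.2745

-0.2745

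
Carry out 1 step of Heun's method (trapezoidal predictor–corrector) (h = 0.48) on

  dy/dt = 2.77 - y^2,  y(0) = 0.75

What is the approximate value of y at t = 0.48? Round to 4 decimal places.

1.1587

Heun: k1 = f(t_n, y_n); k2 = f(t_n + h, y_n + h·k1); y_{n+1} = y_n + (h/2)·(k1 + k2).
t=0.000000, y=0.750000:
  k1 = f(0.000000, 0.750000) = 2.207500
  k2 = f(0.480000, 1.809600) = -0.504652
  y ← 0.750000 + (0.48/2)·(2.207500 + (-0.504652)) = 1.158683
y(0.48) ≈ 1.1587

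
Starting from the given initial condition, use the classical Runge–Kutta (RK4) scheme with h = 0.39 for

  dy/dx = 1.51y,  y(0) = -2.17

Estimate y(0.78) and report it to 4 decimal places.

RK4: k1 = f(x_n, y_n); k2 = f(x_n + h/2, y_n + (h/2)·k1); k3 = f(x_n + h/2, y_n + (h/2)·k2); k4 = f(x_n + h, y_n + h·k3); y_{n+1} = y_n + (h/6)·(k1 + 2k2 + 2k3 + k4).
x=0.000000, y=-2.170000:
  k1 = f(0.000000, -2.170000) = -3.276700
  k2 = f(0.195000, -2.808956) = -4.241524
  k3 = f(0.195000, -2.997097) = -4.525617
  k4 = f(0.390000, -3.934991) = -5.941836
  y ← -2.170000 + (0.39/6)·(k1 + 2k2 + 2k3 + k4) = -3.908933
x=0.390000, y=-3.908933:
  k1 = f(0.390000, -3.908933) = -5.902489
  k2 = f(0.585000, -5.059919) = -7.640477
  k3 = f(0.585000, -5.398826) = -8.152228
  k4 = f(0.780000, -7.088302) = -10.703336
  y ← -3.908933 + (0.39/6)·(k1 + 2k2 + 2k3 + k4) = -7.041363
y(0.78) ≈ -7.0414

-7.0414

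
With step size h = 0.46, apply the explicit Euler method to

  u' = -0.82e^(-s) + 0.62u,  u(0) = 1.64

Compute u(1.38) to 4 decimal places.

Euler: u_{n+1} = u_n + h·f(s_n, u_n).
s=0.000000, u=1.640000: f=0.196800 → u ← 1.640000 + 0.46·0.196800 = 1.730528
s=0.460000, u=1.730528: f=0.555275 → u ← 1.730528 + 0.46·0.555275 = 1.985954
s=0.920000, u=1.985954: f=0.904506 → u ← 1.985954 + 0.46·0.904506 = 2.402027
u(1.38) ≈ 2.4020

2.4020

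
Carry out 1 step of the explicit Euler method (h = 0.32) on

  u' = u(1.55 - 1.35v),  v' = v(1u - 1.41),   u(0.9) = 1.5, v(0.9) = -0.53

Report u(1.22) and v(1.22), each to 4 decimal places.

2.5874, -0.5453

Euler on (u,v): u_{n+1} = u_n + h·u', v_{n+1} = v_n + h·v'.
0.900000: (1.500000, -0.530000); f=(3.398250, -0.047700) → (2.587440, -0.545264)
(u(1.22), v(1.22)) ≈ (2.5874, -0.5453)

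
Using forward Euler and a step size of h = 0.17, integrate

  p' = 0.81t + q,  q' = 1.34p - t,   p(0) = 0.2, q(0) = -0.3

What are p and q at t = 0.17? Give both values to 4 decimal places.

Euler on (p,q): p_{n+1} = p_n + h·p', q_{n+1} = q_n + h·q'.
0.000000: (0.200000, -0.300000); f=(-0.300000, 0.268000) → (0.149000, -0.254440)
(p(0.17), q(0.17)) ≈ (0.1490, -0.2544)

0.1490, -0.2544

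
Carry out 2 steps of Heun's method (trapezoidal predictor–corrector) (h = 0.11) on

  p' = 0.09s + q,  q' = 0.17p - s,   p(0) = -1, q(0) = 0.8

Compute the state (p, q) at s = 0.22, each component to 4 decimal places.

-0.8271, 0.7417

Heun on (p,q): k1 = f(s_n, state_n); k2 = f(s_n + h, state_n + h·k1); state_{n+1} = state_n + (h/2)·(k1 + k2).
0.000000: (-1.000000, 0.800000)
  k1 = (0.800000, -0.170000)
  predictor → (-0.912000, 0.781300)
  k2 = (0.791200, -0.265040)
  → (-0.912484, 0.776073)
0.110000: (-0.912484, 0.776073)
  k1 = (0.785973, -0.265122)
  predictor → (-0.826027, 0.746909)
  k2 = (0.766709, -0.360425)
  → (-0.827086, 0.741668)
(p(0.22), q(0.22)) ≈ (-0.8271, 0.7417)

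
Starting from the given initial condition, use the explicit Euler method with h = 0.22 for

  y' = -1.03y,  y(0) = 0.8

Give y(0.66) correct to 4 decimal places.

0.3701

Euler: y_{n+1} = y_n + h·f(x_n, y_n).
x=0.000000, y=0.800000: f=-0.824000 → y ← 0.800000 + 0.22·(-0.824000) = 0.618720
x=0.220000, y=0.618720: f=-0.637282 → y ← 0.618720 + 0.22·(-0.637282) = 0.478518
x=0.440000, y=0.478518: f=-0.492874 → y ← 0.478518 + 0.22·(-0.492874) = 0.370086
y(0.66) ≈ 0.3701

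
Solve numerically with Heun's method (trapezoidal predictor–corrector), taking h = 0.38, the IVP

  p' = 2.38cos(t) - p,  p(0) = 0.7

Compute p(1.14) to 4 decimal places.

1.3669

Heun: k1 = f(t_n, p_n); k2 = f(t_n + h, p_n + h·k1); p_{n+1} = p_n + (h/2)·(k1 + k2).
t=0.000000, p=0.700000:
  k1 = f(0.000000, 0.700000) = 1.680000
  k2 = f(0.380000, 1.338400) = 0.871822
  p ← 0.700000 + (0.38/2)·(1.680000 + 0.871822) = 1.184846
t=0.380000, p=1.184846:
  k1 = f(0.380000, 1.184846) = 1.025376
  k2 = f(0.760000, 1.574489) = 0.150621
  p ← 1.184846 + (0.38/2)·(1.025376 + 0.150621) = 1.408285
t=0.760000, p=1.408285:
  k1 = f(0.760000, 1.408285) = 0.316824
  k2 = f(1.140000, 1.528679) = -0.534804
  p ← 1.408285 + (0.38/2)·(0.316824 + (-0.534804)) = 1.366869
p(1.14) ≈ 1.3669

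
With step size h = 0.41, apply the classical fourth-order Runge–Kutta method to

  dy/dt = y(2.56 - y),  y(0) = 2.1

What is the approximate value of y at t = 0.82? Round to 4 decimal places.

2.4911

RK4: k1 = f(t_n, y_n); k2 = f(t_n + h/2, y_n + (h/2)·k1); k3 = f(t_n + h/2, y_n + (h/2)·k2); k4 = f(t_n + h, y_n + h·k3); y_{n+1} = y_n + (h/6)·(k1 + 2k2 + 2k3 + k4).
t=0.000000, y=2.100000:
  k1 = f(0.000000, 2.100000) = 0.966000
  k2 = f(0.205000, 2.298030) = 0.602015
  k3 = f(0.205000, 2.223413) = 0.748372
  k4 = f(0.410000, 2.406832) = 0.368649
  y ← 2.100000 + (0.41/6)·(k1 + 2k2 + 2k3 + k4) = 2.375754
t=0.410000, y=2.375754:
  k1 = f(0.410000, 2.375754) = 0.437724
  k2 = f(0.615000, 2.465487) = 0.233020
  k3 = f(0.615000, 2.423523) = 0.330755
  k4 = f(0.820000, 2.511363) = 0.122144
  y ← 2.375754 + (0.41/6)·(k1 + 2k2 + 2k3 + k4) = 2.491061
y(0.82) ≈ 2.4911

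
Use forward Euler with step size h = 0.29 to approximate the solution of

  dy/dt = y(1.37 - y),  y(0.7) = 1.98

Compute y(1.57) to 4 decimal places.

Euler: y_{n+1} = y_n + h·f(t_n, y_n).
t=0.700000, y=1.980000: f=-1.207800 → y ← 1.980000 + 0.29·(-1.207800) = 1.629738
t=0.990000, y=1.629738: f=-0.423305 → y ← 1.629738 + 0.29·(-0.423305) = 1.506980
t=1.280000, y=1.506980: f=-0.206425 → y ← 1.506980 + 0.29·(-0.206425) = 1.447116
y(1.57) ≈ 1.4471

1.4471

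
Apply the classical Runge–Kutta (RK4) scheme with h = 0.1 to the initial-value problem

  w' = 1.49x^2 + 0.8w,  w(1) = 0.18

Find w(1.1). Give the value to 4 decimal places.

RK4: k1 = f(x_n, w_n); k2 = f(x_n + h/2, w_n + (h/2)·k1); k3 = f(x_n + h/2, w_n + (h/2)·k2); k4 = f(x_n + h, w_n + h·k3); w_{n+1} = w_n + (h/6)·(k1 + 2k2 + 2k3 + k4).
x=1.000000, w=0.180000:
  k1 = f(1.000000, 0.180000) = 1.634000
  k2 = f(1.050000, 0.261700) = 1.852085
  k3 = f(1.050000, 0.272604) = 1.860808
  k4 = f(1.100000, 0.366081) = 2.095765
  w ← 0.180000 + (0.1/6)·(k1 + 2k2 + 2k3 + k4) = 0.365926
w(1.1) ≈ 0.3659

0.3659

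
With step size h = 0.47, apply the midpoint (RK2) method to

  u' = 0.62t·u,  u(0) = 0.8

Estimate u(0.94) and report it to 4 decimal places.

1.0424

Midpoint: k1 = f(t_n, u_n); k2 = f(t_n + h/2, u_n + (h/2)·k1); u_{n+1} = u_n + h·k2.
t=0.000000, u=0.800000:
  k1 = f(0.000000, 0.800000) = 0.000000
  k2 = f(0.235000, 0.800000) = 0.116560
  u ← 0.800000 + 0.47·0.116560 = 0.854783
t=0.470000, u=0.854783:
  k1 = f(0.470000, 0.854783) = 0.249084
  k2 = f(0.705000, 0.913318) = 0.399211
  u ← 0.854783 + 0.47·0.399211 = 1.042412
u(0.94) ≈ 1.0424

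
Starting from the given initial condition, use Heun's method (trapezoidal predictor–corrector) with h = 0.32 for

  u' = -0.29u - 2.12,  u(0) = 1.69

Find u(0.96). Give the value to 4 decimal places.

Heun: k1 = f(t_n, u_n); k2 = f(t_n + h, u_n + h·k1); u_{n+1} = u_n + (h/2)·(k1 + k2).
t=0.000000, u=1.690000:
  k1 = f(0.000000, 1.690000) = -2.610100
  k2 = f(0.320000, 0.854768) = -2.367883
  u ← 1.690000 + (0.32/2)·(-2.610100 + (-2.367883)) = 0.893523
t=0.320000, u=0.893523:
  k1 = f(0.320000, 0.893523) = -2.379122
  k2 = f(0.640000, 0.132204) = -2.158339
  u ← 0.893523 + (0.32/2)·(-2.379122 + (-2.158339)) = 0.167529
t=0.640000, u=0.167529:
  k1 = f(0.640000, 0.167529) = -2.168583
  k2 = f(0.960000, -0.526418) = -1.967339
  u ← 0.167529 + (0.32/2)·(-2.168583 + (-1.967339)) = -0.494219
u(0.96) ≈ -0.4942

-0.4942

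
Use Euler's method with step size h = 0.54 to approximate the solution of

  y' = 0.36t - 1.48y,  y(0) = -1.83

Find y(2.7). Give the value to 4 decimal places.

Euler: y_{n+1} = y_n + h·f(t_n, y_n).
t=0.000000, y=-1.830000: f=2.708400 → y ← -1.830000 + 0.54·2.708400 = -0.367464
t=0.540000, y=-0.367464: f=0.738247 → y ← -0.367464 + 0.54·0.738247 = 0.031189
t=1.080000, y=0.031189: f=0.342640 → y ← 0.031189 + 0.54·0.342640 = 0.216215
t=1.620000, y=0.216215: f=0.263202 → y ← 0.216215 + 0.54·0.263202 = 0.358344
t=2.160000, y=0.358344: f=0.247251 → y ← 0.358344 + 0.54·0.247251 = 0.491859
y(2.7) ≈ 0.4919

0.4919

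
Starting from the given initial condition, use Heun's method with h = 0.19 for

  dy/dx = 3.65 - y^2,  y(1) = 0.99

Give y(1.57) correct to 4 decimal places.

1.7472

Heun: k1 = f(x_n, y_n); k2 = f(x_n + h, y_n + h·k1); y_{n+1} = y_n + (h/2)·(k1 + k2).
x=1.000000, y=0.990000:
  k1 = f(1.000000, 0.990000) = 2.669900
  k2 = f(1.190000, 1.497281) = 1.408150
  y ← 0.990000 + (0.19/2)·(2.669900 + 1.408150) = 1.377415
x=1.190000, y=1.377415:
  k1 = f(1.190000, 1.377415) = 1.752729
  k2 = f(1.380000, 1.710433) = 0.724418
  y ← 1.377415 + (0.19/2)·(1.752729 + 0.724418) = 1.612744
x=1.380000, y=1.612744:
  k1 = f(1.380000, 1.612744) = 1.049058
  k2 = f(1.570000, 1.812065) = 0.366422
  y ← 1.612744 + (0.19/2)·(1.049058 + 0.366422) = 1.747214
y(1.57) ≈ 1.7472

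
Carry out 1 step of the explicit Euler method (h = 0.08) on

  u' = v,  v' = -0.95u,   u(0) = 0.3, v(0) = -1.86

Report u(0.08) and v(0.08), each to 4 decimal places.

0.1512, -1.8828

Euler on (u,v): u_{n+1} = u_n + h·u', v_{n+1} = v_n + h·v'.
0.000000: (0.300000, -1.860000); f=(-1.860000, -0.285000) → (0.151200, -1.882800)
(u(0.08), v(0.08)) ≈ (0.1512, -1.8828)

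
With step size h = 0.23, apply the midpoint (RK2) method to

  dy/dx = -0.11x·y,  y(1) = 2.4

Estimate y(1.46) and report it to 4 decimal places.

2.2550

Midpoint: k1 = f(x_n, y_n); k2 = f(x_n + h/2, y_n + (h/2)·k1); y_{n+1} = y_n + h·k2.
x=1.000000, y=2.400000:
  k1 = f(1.000000, 2.400000) = -0.264000
  k2 = f(1.115000, 2.369640) = -0.290636
  y ← 2.400000 + 0.23·(-0.290636) = 2.333154
x=1.230000, y=2.333154:
  k1 = f(1.230000, 2.333154) = -0.315676
  k2 = f(1.345000, 2.296851) = -0.339819
  y ← 2.333154 + 0.23·(-0.339819) = 2.254995
y(1.46) ≈ 2.2550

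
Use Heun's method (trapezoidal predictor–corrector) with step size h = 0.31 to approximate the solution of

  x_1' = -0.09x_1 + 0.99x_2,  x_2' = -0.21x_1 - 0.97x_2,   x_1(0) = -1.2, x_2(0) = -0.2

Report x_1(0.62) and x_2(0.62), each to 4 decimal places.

-1.1820, 0.0057

Heun on (x_1,x_2): k1 = f(x_n, state_n); k2 = f(x_n + h, state_n + h·k1); state_{n+1} = state_n + (h/2)·(k1 + k2).
0.000000: (-1.200000, -0.200000)
  k1 = (-0.090000, 0.446000)
  predictor → (-1.227900, -0.061740)
  k2 = (0.049388, 0.317747)
  → (-1.206295, -0.081619)
0.310000: (-1.206295, -0.081619)
  k1 = (0.027763, 0.332493)
  predictor → (-1.197688, 0.021453)
  k2 = (0.129031, 0.230705)
  → (-1.181992, 0.005676)
(x_1(0.62), x_2(0.62)) ≈ (-1.1820, 0.0057)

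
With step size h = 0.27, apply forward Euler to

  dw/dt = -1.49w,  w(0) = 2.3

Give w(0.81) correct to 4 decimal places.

0.4911

Euler: w_{n+1} = w_n + h·f(t_n, w_n).
t=0.000000, w=2.300000: f=-3.427000 → w ← 2.300000 + 0.27·(-3.427000) = 1.374710
t=0.270000, w=1.374710: f=-2.048318 → w ← 1.374710 + 0.27·(-2.048318) = 0.821664
t=0.540000, w=0.821664: f=-1.224280 → w ← 0.821664 + 0.27·(-1.224280) = 0.491109
w(0.81) ≈ 0.4911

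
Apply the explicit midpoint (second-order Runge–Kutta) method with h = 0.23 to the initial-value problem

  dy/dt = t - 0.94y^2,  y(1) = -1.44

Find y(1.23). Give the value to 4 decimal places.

Midpoint: k1 = f(t_n, y_n); k2 = f(t_n + h/2, y_n + (h/2)·k1); y_{n+1} = y_n + h·k2.
t=1.000000, y=-1.440000:
  k1 = f(1.000000, -1.440000) = -0.949184
  k2 = f(1.115000, -1.549156) = -1.140892
  y ← -1.440000 + 0.23·(-1.140892) = -1.702405
y(1.23) ≈ -1.7024

-1.7024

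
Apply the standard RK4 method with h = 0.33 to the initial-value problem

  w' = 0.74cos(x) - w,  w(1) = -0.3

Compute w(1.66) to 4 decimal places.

RK4: k1 = f(x_n, w_n); k2 = f(x_n + h/2, w_n + (h/2)·k1); k3 = f(x_n + h/2, w_n + (h/2)·k2); k4 = f(x_n + h, w_n + h·k3); w_{n+1} = w_n + (h/6)·(k1 + 2k2 + 2k3 + k4).
x=1.000000, w=-0.300000:
  k1 = f(1.000000, -0.300000) = 0.699824
  k2 = f(1.165000, -0.184529) = 0.476644
  k3 = f(1.165000, -0.221354) = 0.513469
  k4 = f(1.330000, -0.130555) = 0.307027
  w ← -0.300000 + (0.33/6)·(k1 + 2k2 + 2k3 + k4) = -0.135711
x=1.330000, w=-0.135711:
  k1 = f(1.330000, -0.135711) = 0.312183
  k2 = f(1.495000, -0.084201) = 0.140236
  k3 = f(1.495000, -0.112572) = 0.168607
  k4 = f(1.660000, -0.080070) = 0.014147
  w ← -0.135711 + (0.33/6)·(k1 + 2k2 + 2k3 + k4) = -0.083790
w(1.66) ≈ -0.0838

-0.0838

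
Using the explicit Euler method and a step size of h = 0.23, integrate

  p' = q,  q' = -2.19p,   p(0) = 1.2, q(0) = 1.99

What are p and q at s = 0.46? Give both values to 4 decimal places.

1.9764, 0.5506

Euler on (p,q): p_{n+1} = p_n + h·p', q_{n+1} = q_n + h·q'.
0.000000: (1.200000, 1.990000); f=(1.990000, -2.628000) → (1.657700, 1.385560)
0.230000: (1.657700, 1.385560); f=(1.385560, -3.630363) → (1.976379, 0.550577)
(p(0.46), q(0.46)) ≈ (1.9764, 0.5506)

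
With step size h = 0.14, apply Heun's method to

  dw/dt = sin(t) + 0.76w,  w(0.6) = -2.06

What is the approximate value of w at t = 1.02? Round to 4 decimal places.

-2.4832

Heun: k1 = f(t_n, w_n); k2 = f(t_n + h, w_n + h·k1); w_{n+1} = w_n + (h/2)·(k1 + k2).
t=0.600000, w=-2.060000:
  k1 = f(0.600000, -2.060000) = -1.000958
  k2 = f(0.740000, -2.200134) = -0.997814
  w ← -2.060000 + (0.14/2)·(-1.000958 + (-0.997814)) = -2.199914
t=0.740000, w=-2.199914:
  k1 = f(0.740000, -2.199914) = -0.997647
  k2 = f(0.880000, -2.339585) = -1.007345
  w ← -2.199914 + (0.14/2)·(-0.997647 + (-1.007345)) = -2.340263
t=0.880000, w=-2.340263:
  k1 = f(0.880000, -2.340263) = -1.007861
  k2 = f(1.020000, -2.481364) = -1.033729
  w ← -2.340263 + (0.14/2)·(-1.007861 + (-1.033729)) = -2.483175
w(1.02) ≈ -2.4832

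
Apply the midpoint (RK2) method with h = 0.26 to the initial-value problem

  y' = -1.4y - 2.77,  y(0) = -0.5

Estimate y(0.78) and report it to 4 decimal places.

Midpoint: k1 = f(s_n, y_n); k2 = f(s_n + h/2, y_n + (h/2)·k1); y_{n+1} = y_n + h·k2.
s=0.000000, y=-0.500000:
  k1 = f(0.000000, -0.500000) = -2.070000
  k2 = f(0.130000, -0.769100) = -1.693260
  y ← -0.500000 + 0.26·(-1.693260) = -0.940248
s=0.260000, y=-0.940248:
  k1 = f(0.260000, -0.940248) = -1.453653
  k2 = f(0.390000, -1.129223) = -1.189088
  y ← -0.940248 + 0.26·(-1.189088) = -1.249411
s=0.520000, y=-1.249411:
  k1 = f(0.520000, -1.249411) = -1.020825
  k2 = f(0.650000, -1.382118) = -0.835035
  y ← -1.249411 + 0.26·(-0.835035) = -1.466520
y(0.78) ≈ -1.4665

-1.4665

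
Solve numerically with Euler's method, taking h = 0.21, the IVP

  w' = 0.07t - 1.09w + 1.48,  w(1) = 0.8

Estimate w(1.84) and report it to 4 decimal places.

1.2180

Euler: w_{n+1} = w_n + h·f(t_n, w_n).
t=1.000000, w=0.800000: f=0.678000 → w ← 0.800000 + 0.21·0.678000 = 0.942380
t=1.210000, w=0.942380: f=0.537506 → w ← 0.942380 + 0.21·0.537506 = 1.055256
t=1.420000, w=1.055256: f=0.429171 → w ← 1.055256 + 0.21·0.429171 = 1.145382
t=1.630000, w=1.145382: f=0.345634 → w ← 1.145382 + 0.21·0.345634 = 1.217965
w(1.84) ≈ 1.2180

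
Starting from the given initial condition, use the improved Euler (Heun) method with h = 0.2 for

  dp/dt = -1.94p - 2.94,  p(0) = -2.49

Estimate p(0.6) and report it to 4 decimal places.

Heun: k1 = f(t_n, p_n); k2 = f(t_n + h, p_n + h·k1); p_{n+1} = p_n + (h/2)·(k1 + k2).
t=0.000000, p=-2.490000:
  k1 = f(0.000000, -2.490000) = 1.890600
  k2 = f(0.200000, -2.111880) = 1.157047
  p ← -2.490000 + (0.2/2)·(1.890600 + 1.157047) = -2.185235
t=0.200000, p=-2.185235:
  k1 = f(0.200000, -2.185235) = 1.299356
  k2 = f(0.400000, -1.925364) = 0.795206
  p ← -2.185235 + (0.2/2)·(1.299356 + 0.795206) = -1.975779
t=0.400000, p=-1.975779:
  k1 = f(0.400000, -1.975779) = 0.893011
  k2 = f(0.600000, -1.797177) = 0.546523
  p ← -1.975779 + (0.2/2)·(0.893011 + 0.546523) = -1.831826
p(0.6) ≈ -1.8318

-1.8318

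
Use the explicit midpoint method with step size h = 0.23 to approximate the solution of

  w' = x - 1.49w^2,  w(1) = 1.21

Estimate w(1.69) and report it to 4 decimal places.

Midpoint: k1 = f(x_n, w_n); k2 = f(x_n + h/2, w_n + (h/2)·k1); w_{n+1} = w_n + h·k2.
x=1.000000, w=1.210000:
  k1 = f(1.000000, 1.210000) = -1.181509
  k2 = f(1.115000, 1.074126) = -0.604084
  w ← 1.210000 + 0.23·(-0.604084) = 1.071061
x=1.230000, w=1.071061:
  k1 = f(1.230000, 1.071061) = -0.479285
  k2 = f(1.345000, 1.015943) = -0.192889
  w ← 1.071061 + 0.23·(-0.192889) = 1.026696
x=1.460000, w=1.026696:
  k1 = f(1.460000, 1.026696) = -0.110617
  k2 = f(1.575000, 1.013975) = 0.043062
  w ← 1.026696 + 0.23·0.043062 = 1.036601
w(1.69) ≈ 1.0366

1.0366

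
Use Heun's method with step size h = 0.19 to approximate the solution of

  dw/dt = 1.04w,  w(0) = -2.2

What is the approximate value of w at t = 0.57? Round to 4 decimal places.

-3.9667

Heun: k1 = f(t_n, w_n); k2 = f(t_n + h, w_n + h·k1); w_{n+1} = w_n + (h/2)·(k1 + k2).
t=0.000000, w=-2.200000:
  k1 = f(0.000000, -2.200000) = -2.288000
  k2 = f(0.190000, -2.634720) = -2.740109
  w ← -2.200000 + (0.19/2)·(-2.288000 + (-2.740109)) = -2.677670
t=0.190000, w=-2.677670:
  k1 = f(0.190000, -2.677670) = -2.784777
  k2 = f(0.380000, -3.206778) = -3.335049
  w ← -2.677670 + (0.19/2)·(-2.784777 + (-3.335049)) = -3.259054
t=0.380000, w=-3.259054:
  k1 = f(0.380000, -3.259054) = -3.389416
  k2 = f(0.570000, -3.903043) = -4.059165
  w ← -3.259054 + (0.19/2)·(-3.389416 + (-4.059165)) = -3.966669
w(0.57) ≈ -3.9667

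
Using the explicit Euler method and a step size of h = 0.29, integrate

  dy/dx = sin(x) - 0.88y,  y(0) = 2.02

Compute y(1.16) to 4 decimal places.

Euler: y_{n+1} = y_n + h·f(x_n, y_n).
x=0.000000, y=2.020000: f=-1.777600 → y ← 2.020000 + 0.29·(-1.777600) = 1.504496
x=0.290000, y=1.504496: f=-1.038004 → y ← 1.504496 + 0.29·(-1.038004) = 1.203475
x=0.580000, y=1.203475: f=-0.511034 → y ← 1.203475 + 0.29·(-0.511034) = 1.055275
x=0.870000, y=1.055275: f=-0.164313 → y ← 1.055275 + 0.29·(-0.164313) = 1.007624
y(1.16) ≈ 1.0076

1.0076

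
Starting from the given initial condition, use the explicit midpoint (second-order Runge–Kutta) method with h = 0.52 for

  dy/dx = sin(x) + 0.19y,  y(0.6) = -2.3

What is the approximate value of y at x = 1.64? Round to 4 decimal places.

-1.8170

Midpoint: k1 = f(x_n, y_n); k2 = f(x_n + h/2, y_n + (h/2)·k1); y_{n+1} = y_n + h·k2.
x=0.600000, y=-2.300000:
  k1 = f(0.600000, -2.300000) = 0.127642
  k2 = f(0.860000, -2.266813) = 0.327148
  y ← -2.300000 + 0.52·0.327148 = -2.129883
x=1.120000, y=-2.129883:
  k1 = f(1.120000, -2.129883) = 0.495423
  k2 = f(1.380000, -2.001073) = 0.601650
  y ← -2.129883 + 0.52·0.601650 = -1.817025
y(1.64) ≈ -1.8170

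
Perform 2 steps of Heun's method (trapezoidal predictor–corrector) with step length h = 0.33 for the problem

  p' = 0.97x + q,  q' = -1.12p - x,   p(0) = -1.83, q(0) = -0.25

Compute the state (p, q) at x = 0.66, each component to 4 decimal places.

-1.3732, 0.8268

Heun on (p,q): k1 = f(x_n, state_n); k2 = f(x_n + h, state_n + h·k1); state_{n+1} = state_n + (h/2)·(k1 + k2).
0.000000: (-1.830000, -0.250000)
  k1 = (-0.250000, 2.049600)
  predictor → (-1.912500, 0.426368)
  k2 = (0.746468, 1.812000)
  → (-1.748083, 0.387164)
0.330000: (-1.748083, 0.387164)
  k1 = (0.707264, 1.627853)
  predictor → (-1.514686, 0.924355)
  k2 = (1.564555, 1.036448)
  → (-1.373233, 0.826774)
(p(0.66), q(0.66)) ≈ (-1.3732, 0.8268)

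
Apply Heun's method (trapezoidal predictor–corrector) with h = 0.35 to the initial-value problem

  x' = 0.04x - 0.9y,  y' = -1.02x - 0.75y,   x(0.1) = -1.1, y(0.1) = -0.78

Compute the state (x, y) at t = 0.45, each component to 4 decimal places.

-0.9622, -0.3021

Heun on (x,y): k1 = f(t_n, state_n); k2 = f(t_n + h, state_n + h·k1); state_{n+1} = state_n + (h/2)·(k1 + k2).
0.100000: (-1.100000, -0.780000)
  k1 = (0.658000, 1.707000)
  predictor → (-0.869700, -0.182550)
  k2 = (0.129507, 1.024007)
  → (-0.962186, -0.302074)
(x(0.45), y(0.45)) ≈ (-0.9622, -0.3021)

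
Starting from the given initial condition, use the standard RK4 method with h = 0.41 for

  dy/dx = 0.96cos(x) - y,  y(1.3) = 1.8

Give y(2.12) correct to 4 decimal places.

0.6915

RK4: k1 = f(x_n, y_n); k2 = f(x_n + h/2, y_n + (h/2)·k1); k3 = f(x_n + h/2, y_n + (h/2)·k2); k4 = f(x_n + h, y_n + h·k3); y_{n+1} = y_n + (h/6)·(k1 + 2k2 + 2k3 + k4).
x=1.300000, y=1.800000:
  k1 = f(1.300000, 1.800000) = -1.543201
  k2 = f(1.505000, 1.483644) = -1.420525
  k3 = f(1.505000, 1.508792) = -1.445673
  k4 = f(1.710000, 1.207274) = -1.340478
  y ← 1.800000 + (0.41/6)·(k1 + 2k2 + 2k3 + k4) = 1.211235
x=1.710000, y=1.211235:
  k1 = f(1.710000, 1.211235) = -1.344439
  k2 = f(1.915000, 0.935625) = -1.259574
  k3 = f(1.915000, 0.953022) = -1.276971
  k4 = f(2.120000, 0.687677) = -1.188804
  y ← 1.211235 + (0.41/6)·(k1 + 2k2 + 2k3 + k4) = 0.691469
y(2.12) ≈ 0.6915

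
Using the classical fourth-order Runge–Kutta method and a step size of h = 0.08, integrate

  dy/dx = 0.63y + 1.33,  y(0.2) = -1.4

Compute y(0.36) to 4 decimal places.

-1.3246

RK4: k1 = f(x_n, y_n); k2 = f(x_n + h/2, y_n + (h/2)·k1); k3 = f(x_n + h/2, y_n + (h/2)·k2); k4 = f(x_n + h, y_n + h·k3); y_{n+1} = y_n + (h/6)·(k1 + 2k2 + 2k3 + k4).
x=0.200000, y=-1.400000:
  k1 = f(0.200000, -1.400000) = 0.448000
  k2 = f(0.240000, -1.382080) = 0.459290
  k3 = f(0.240000, -1.381628) = 0.459574
  k4 = f(0.280000, -1.363234) = 0.471163
  y ← -1.400000 + (0.08/6)·(k1 + 2k2 + 2k3 + k4) = -1.363241
x=0.280000, y=-1.363241:
  k1 = f(0.280000, -1.363241) = 0.471158
  k2 = f(0.320000, -1.344395) = 0.483031
  k3 = f(0.320000, -1.343920) = 0.483330
  k4 = f(0.360000, -1.324575) = 0.495518
  y ← -1.363241 + (0.08/6)·(k1 + 2k2 + 2k3 + k4) = -1.324583
y(0.36) ≈ -1.3246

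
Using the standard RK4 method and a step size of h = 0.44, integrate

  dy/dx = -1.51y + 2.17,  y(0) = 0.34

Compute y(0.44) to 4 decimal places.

RK4: k1 = f(x_n, y_n); k2 = f(x_n + h/2, y_n + (h/2)·k1); k3 = f(x_n + h/2, y_n + (h/2)·k2); k4 = f(x_n + h, y_n + h·k3); y_{n+1} = y_n + (h/6)·(k1 + 2k2 + 2k3 + k4).
x=0.000000, y=0.340000:
  k1 = f(0.000000, 0.340000) = 1.656600
  k2 = f(0.220000, 0.704452) = 1.106277
  k3 = f(0.220000, 0.583381) = 1.289095
  k4 = f(0.440000, 0.907202) = 0.800126
  y ← 0.340000 + (0.44/6)·(k1 + 2k2 + 2k3 + k4) = 0.871481
y(0.44) ≈ 0.8715

0.8715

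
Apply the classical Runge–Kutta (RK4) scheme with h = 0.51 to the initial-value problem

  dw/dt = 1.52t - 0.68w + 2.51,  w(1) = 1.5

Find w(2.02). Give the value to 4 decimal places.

RK4: k1 = f(t_n, w_n); k2 = f(t_n + h/2, w_n + (h/2)·k1); k3 = f(t_n + h/2, w_n + (h/2)·k2); k4 = f(t_n + h, w_n + h·k3); w_{n+1} = w_n + (h/6)·(k1 + 2k2 + 2k3 + k4).
t=1.000000, w=1.500000:
  k1 = f(1.000000, 1.500000) = 3.010000
  k2 = f(1.255000, 2.267550) = 2.875666
  k3 = f(1.255000, 2.233295) = 2.898960
  k4 = f(1.510000, 2.978469) = 2.779841
  w ← 1.500000 + (0.51/6)·(k1 + 2k2 + 2k3 + k4) = 2.973823
t=1.510000, w=2.973823:
  k1 = f(1.510000, 2.973823) = 2.783000
  k2 = f(1.765000, 3.683488) = 2.688028
  k3 = f(1.765000, 3.659270) = 2.704496
  k4 = f(2.020000, 4.353116) = 2.620281
  w ← 2.973823 + (0.51/6)·(k1 + 2k2 + 2k3 + k4) = 4.349831
w(2.02) ≈ 4.3498

4.3498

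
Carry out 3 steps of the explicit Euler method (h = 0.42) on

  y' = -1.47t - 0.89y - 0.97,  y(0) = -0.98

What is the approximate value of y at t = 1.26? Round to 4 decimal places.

Euler: y_{n+1} = y_n + h·f(t_n, y_n).
t=0.000000, y=-0.980000: f=-0.097800 → y ← -0.980000 + 0.42·(-0.097800) = -1.021076
t=0.420000, y=-1.021076: f=-0.678642 → y ← -1.021076 + 0.42·(-0.678642) = -1.306106
t=0.840000, y=-1.306106: f=-1.042366 → y ← -1.306106 + 0.42·(-1.042366) = -1.743899
y(1.26) ≈ -1.7439

-1.7439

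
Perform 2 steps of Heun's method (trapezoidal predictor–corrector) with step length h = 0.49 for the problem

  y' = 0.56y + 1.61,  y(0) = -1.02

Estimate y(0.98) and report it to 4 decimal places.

Heun: k1 = f(x_n, y_n); k2 = f(x_n + h, y_n + h·k1); y_{n+1} = y_n + (h/2)·(k1 + k2).
x=0.000000, y=-1.020000:
  k1 = f(0.000000, -1.020000) = 1.038800
  k2 = f(0.490000, -0.510988) = 1.323847
  y ← -1.020000 + (0.49/2)·(1.038800 + 1.323847) = -0.441152
x=0.490000, y=-0.441152:
  k1 = f(0.490000, -0.441152) = 1.362955
  k2 = f(0.980000, 0.226696) = 1.736950
  y ← -0.441152 + (0.49/2)·(1.362955 + 1.736950) = 0.318325
y(0.98) ≈ 0.3183

0.3183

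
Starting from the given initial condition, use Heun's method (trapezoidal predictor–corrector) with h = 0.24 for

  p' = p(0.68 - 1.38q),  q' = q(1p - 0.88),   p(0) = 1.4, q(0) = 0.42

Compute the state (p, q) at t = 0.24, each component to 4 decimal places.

Heun on (p,q): k1 = f(t_n, state_n); k2 = f(t_n + h, state_n + h·k1); state_{n+1} = state_n + (h/2)·(k1 + k2).
0.000000: (1.400000, 0.420000)
  k1 = (0.140560, 0.218400)
  predictor → (1.433734, 0.472416)
  k2 = (0.040239, 0.261593)
  → (1.421696, 0.477599)
(p(0.24), q(0.24)) ≈ (1.4217, 0.4776)

1.4217, 0.4776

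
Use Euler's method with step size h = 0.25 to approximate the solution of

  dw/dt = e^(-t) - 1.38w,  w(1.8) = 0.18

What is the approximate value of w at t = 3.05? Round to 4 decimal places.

0.0771

Euler: w_{n+1} = w_n + h·f(t_n, w_n).
t=1.800000, w=0.180000: f=-0.083101 → w ← 0.180000 + 0.25·(-0.083101) = 0.159225
t=2.050000, w=0.159225: f=-0.090995 → w ← 0.159225 + 0.25·(-0.090995) = 0.136476
t=2.300000, w=0.136476: f=-0.088078 → w ← 0.136476 + 0.25·(-0.088078) = 0.114456
t=2.550000, w=0.114456: f=-0.079868 → w ← 0.114456 + 0.25·(-0.079868) = 0.094489
t=2.800000, w=0.094489: f=-0.069585 → w ← 0.094489 + 0.25·(-0.069585) = 0.077093
w(3.05) ≈ 0.0771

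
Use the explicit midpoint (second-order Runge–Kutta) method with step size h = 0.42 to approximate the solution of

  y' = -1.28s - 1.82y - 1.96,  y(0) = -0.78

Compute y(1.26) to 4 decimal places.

Midpoint: k1 = f(s_n, y_n); k2 = f(s_n + h/2, y_n + (h/2)·k1); y_{n+1} = y_n + h·k2.
s=0.000000, y=-0.780000:
  k1 = f(0.000000, -0.780000) = -0.540400
  k2 = f(0.210000, -0.893484) = -0.602659
  y ← -0.780000 + 0.42·(-0.602659) = -1.033117
s=0.420000, y=-1.033117:
  k1 = f(0.420000, -1.033117) = -0.617327
  k2 = f(0.630000, -1.162756) = -0.650185
  y ← -1.033117 + 0.42·(-0.650185) = -1.306194
s=0.840000, y=-1.306194:
  k1 = f(0.840000, -1.306194) = -0.657926
  k2 = f(1.050000, -1.444359) = -0.675267
  y ← -1.306194 + 0.42·(-0.675267) = -1.589806
y(1.26) ≈ -1.5898

-1.5898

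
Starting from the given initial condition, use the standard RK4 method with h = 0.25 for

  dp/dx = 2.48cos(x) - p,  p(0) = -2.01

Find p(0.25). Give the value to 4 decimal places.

RK4: k1 = f(x_n, p_n); k2 = f(x_n + h/2, p_n + (h/2)·k1); k3 = f(x_n + h/2, p_n + (h/2)·k2); k4 = f(x_n + h, p_n + h·k3); p_{n+1} = p_n + (h/6)·(k1 + 2k2 + 2k3 + k4).
x=0.000000, p=-2.010000:
  k1 = f(0.000000, -2.010000) = 4.490000
  k2 = f(0.125000, -1.448750) = 3.909400
  k3 = f(0.125000, -1.521325) = 3.981975
  k4 = f(0.250000, -1.014506) = 3.417409
  p ← -2.010000 + (0.25/6)·(k1 + 2k2 + 2k3 + k4) = -1.022910
p(0.25) ≈ -1.0229

-1.0229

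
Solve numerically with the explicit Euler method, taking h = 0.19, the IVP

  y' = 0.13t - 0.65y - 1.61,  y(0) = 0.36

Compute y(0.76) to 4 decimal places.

-0.7766

Euler: y_{n+1} = y_n + h·f(t_n, y_n).
t=0.000000, y=0.360000: f=-1.844000 → y ← 0.360000 + 0.19·(-1.844000) = 0.009640
t=0.190000, y=0.009640: f=-1.591566 → y ← 0.009640 + 0.19·(-1.591566) = -0.292758
t=0.380000, y=-0.292758: f=-1.370308 → y ← -0.292758 + 0.19·(-1.370308) = -0.553116
t=0.570000, y=-0.553116: f=-1.176375 → y ← -0.553116 + 0.19·(-1.176375) = -0.776627
y(0.76) ≈ -0.7766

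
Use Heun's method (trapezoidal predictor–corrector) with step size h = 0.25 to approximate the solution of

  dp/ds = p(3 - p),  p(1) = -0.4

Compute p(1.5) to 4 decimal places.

-2.4548

Heun: k1 = f(s_n, p_n); k2 = f(s_n + h, p_n + h·k1); p_{n+1} = p_n + (h/2)·(k1 + k2).
s=1.000000, p=-0.400000:
  k1 = f(1.000000, -0.400000) = -1.360000
  k2 = f(1.250000, -0.740000) = -2.767600
  p ← -0.400000 + (0.25/2)·(-1.360000 + (-2.767600)) = -0.915950
s=1.250000, p=-0.915950:
  k1 = f(1.250000, -0.915950) = -3.586814
  k2 = f(1.500000, -1.812654) = -8.723674
  p ← -0.915950 + (0.25/2)·(-3.586814 + (-8.723674)) = -2.454761
p(1.5) ≈ -2.4548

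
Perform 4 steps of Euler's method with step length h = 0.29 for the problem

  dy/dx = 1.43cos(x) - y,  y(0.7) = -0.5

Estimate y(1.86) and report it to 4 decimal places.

0.1859

Euler: y_{n+1} = y_n + h·f(x_n, y_n).
x=0.700000, y=-0.500000: f=1.593724 → y ← -0.500000 + 0.29·1.593724 = -0.037820
x=0.990000, y=-0.037820: f=0.822446 → y ← -0.037820 + 0.29·0.822446 = 0.200690
x=1.280000, y=0.200690: f=0.209313 → y ← 0.200690 + 0.29·0.209313 = 0.261390
x=1.570000, y=0.261390: f=-0.260252 → y ← 0.261390 + 0.29·(-0.260252) = 0.185917
y(1.86) ≈ 0.1859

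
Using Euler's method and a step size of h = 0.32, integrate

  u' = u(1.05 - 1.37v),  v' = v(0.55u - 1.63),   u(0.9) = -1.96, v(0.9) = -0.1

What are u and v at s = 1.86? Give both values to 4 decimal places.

Euler on (u,v): u_{n+1} = u_n + h·u', v_{n+1} = v_n + h·v'.
0.900000: (-1.960000, -0.100000); f=(-2.326520, 0.270800) → (-2.704486, -0.013344)
1.220000: (-2.704486, -0.013344); f=(-2.889152, 0.041599) → (-3.629015, -0.000032)
1.540000: (-3.629015, -0.000032); f=(-3.810626, 0.000117) → (-4.848415, 0.000005)
(u(1.86), v(1.86)) ≈ (-4.8484, 0.0000)

-4.8484, 0.0000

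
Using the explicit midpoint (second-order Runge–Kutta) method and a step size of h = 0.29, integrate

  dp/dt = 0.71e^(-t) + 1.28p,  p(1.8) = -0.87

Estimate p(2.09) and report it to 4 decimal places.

Midpoint: k1 = f(t_n, p_n); k2 = f(t_n + h/2, p_n + (h/2)·k1); p_{n+1} = p_n + h·k2.
t=1.800000, p=-0.870000:
  k1 = f(1.800000, -0.870000) = -0.996238
  k2 = f(1.945000, -1.014454) = -1.196981
  p ← -0.870000 + 0.29·(-1.196981) = -1.217124
p(2.09) ≈ -1.2171

-1.2171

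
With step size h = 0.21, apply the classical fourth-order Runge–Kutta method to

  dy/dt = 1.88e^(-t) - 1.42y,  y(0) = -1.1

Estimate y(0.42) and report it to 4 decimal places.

RK4: k1 = f(t_n, y_n); k2 = f(t_n + h/2, y_n + (h/2)·k1); k3 = f(t_n + h/2, y_n + (h/2)·k2); k4 = f(t_n + h, y_n + h·k3); y_{n+1} = y_n + (h/6)·(k1 + 2k2 + 2k3 + k4).
t=0.000000, y=-1.100000:
  k1 = f(0.000000, -1.100000) = 3.442000
  k2 = f(0.105000, -0.738590) = 2.741408
  k3 = f(0.105000, -0.812152) = 2.845866
  k4 = f(0.210000, -0.502368) = 2.237261
  y ← -1.100000 + (0.21/6)·(k1 + 2k2 + 2k3 + k4) = -0.510117
t=0.210000, y=-0.510117:
  k1 = f(0.210000, -0.510117) = 2.248264
  k2 = f(0.315000, -0.274049) = 1.761153
  k3 = f(0.315000, -0.325196) = 1.833781
  k4 = f(0.420000, -0.125023) = 1.412780
  y ← -0.510117 + (0.21/6)·(k1 + 2k2 + 2k3 + k4) = -0.130335
y(0.42) ≈ -0.1303

-0.1303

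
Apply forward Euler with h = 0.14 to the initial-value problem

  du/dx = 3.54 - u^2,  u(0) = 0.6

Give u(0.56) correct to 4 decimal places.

1.7448

Euler: u_{n+1} = u_n + h·f(x_n, u_n).
x=0.000000, u=0.600000: f=3.180000 → u ← 0.600000 + 0.14·3.180000 = 1.045200
x=0.140000, u=1.045200: f=2.447557 → u ← 1.045200 + 0.14·2.447557 = 1.387858
x=0.280000, u=1.387858: f=1.613850 → u ← 1.387858 + 0.14·1.613850 = 1.613797
x=0.420000, u=1.613797: f=0.935659 → u ← 1.613797 + 0.14·0.935659 = 1.744789
u(0.56) ≈ 1.7448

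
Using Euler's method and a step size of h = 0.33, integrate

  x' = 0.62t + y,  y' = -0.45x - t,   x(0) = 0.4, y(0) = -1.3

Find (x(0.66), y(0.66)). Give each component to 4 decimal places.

Euler on (x,y): x_{n+1} = x_n + h·x', y_{n+1} = y_n + h·y'.
0.000000: (0.400000, -1.300000); f=(-1.300000, -0.180000) → (-0.029000, -1.359400)
0.330000: (-0.029000, -1.359400); f=(-1.154800, -0.316950) → (-0.410084, -1.463993)
(x(0.66), y(0.66)) ≈ (-0.4101, -1.4640)

-0.4101, -1.4640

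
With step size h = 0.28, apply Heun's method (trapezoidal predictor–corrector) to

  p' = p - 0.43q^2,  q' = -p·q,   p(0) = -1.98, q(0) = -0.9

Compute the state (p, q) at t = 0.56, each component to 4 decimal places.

Heun on (p,q): k1 = f(t_n, state_n); k2 = f(t_n + h, state_n + h·k1); state_{n+1} = state_n + (h/2)·(k1 + k2).
0.000000: (-1.980000, -0.900000)
  k1 = (-2.328300, -1.782000)
  predictor → (-2.631924, -1.398960)
  k2 = (-3.473472, -3.681956)
  → (-2.792248, -1.664954)
0.280000: (-2.792248, -1.664954)
  k1 = (-3.984239, -4.648964)
  predictor → (-3.907835, -2.966664)
  k2 = (-7.692306, -11.593233)
  → (-4.426964, -3.938862)
(p(0.56), q(0.56)) ≈ (-4.4270, -3.9389)

-4.4270, -3.9389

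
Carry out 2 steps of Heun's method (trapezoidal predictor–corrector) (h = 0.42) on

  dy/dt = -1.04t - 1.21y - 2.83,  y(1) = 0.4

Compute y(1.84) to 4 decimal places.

-2.0965

Heun: k1 = f(t_n, y_n); k2 = f(t_n + h, y_n + h·k1); y_{n+1} = y_n + (h/2)·(k1 + k2).
t=1.000000, y=0.400000:
  k1 = f(1.000000, 0.400000) = -4.354000
  k2 = f(1.420000, -1.428680) = -2.578097
  y ← 0.400000 + (0.42/2)·(-4.354000 + (-2.578097)) = -1.055740
t=1.420000, y=-1.055740:
  k1 = f(1.420000, -1.055740) = -3.029354
  k2 = f(1.840000, -2.328069) = -1.926636
  y ← -1.055740 + (0.42/2)·(-3.029354 + (-1.926636)) = -2.096498
y(1.84) ≈ -2.0965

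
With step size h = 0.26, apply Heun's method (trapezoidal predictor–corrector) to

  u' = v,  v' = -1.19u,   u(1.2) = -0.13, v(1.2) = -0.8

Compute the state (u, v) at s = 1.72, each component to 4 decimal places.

-0.5086, -0.5954

Heun on (u,v): k1 = f(s_n, state_n); k2 = f(s_n + h, state_n + h·k1); state_{n+1} = state_n + (h/2)·(k1 + k2).
1.200000: (-0.130000, -0.800000)
  k1 = (-0.800000, 0.154700)
  predictor → (-0.338000, -0.759778)
  k2 = (-0.759778, 0.402220)
  → (-0.332771, -0.727600)
1.460000: (-0.332771, -0.727600)
  k1 = (-0.727600, 0.395998)
  predictor → (-0.521947, -0.624641)
  k2 = (-0.624641, 0.621117)
  → (-0.508563, -0.595375)
(u(1.72), v(1.72)) ≈ (-0.5086, -0.5954)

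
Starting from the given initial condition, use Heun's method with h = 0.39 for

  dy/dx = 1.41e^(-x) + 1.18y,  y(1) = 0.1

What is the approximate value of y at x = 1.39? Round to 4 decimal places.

Heun: k1 = f(x_n, y_n); k2 = f(x_n + h, y_n + h·k1); y_{n+1} = y_n + (h/2)·(k1 + k2).
x=1.000000, y=0.100000:
  k1 = f(1.000000, 0.100000) = 0.636710
  k2 = f(1.390000, 0.348317) = 0.762210
  y ← 0.100000 + (0.39/2)·(0.636710 + 0.762210) = 0.372789
y(1.39) ≈ 0.3728

0.3728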